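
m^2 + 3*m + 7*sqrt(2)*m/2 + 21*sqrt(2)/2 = (m + 3)*(m + 7*sqrt(2)/2)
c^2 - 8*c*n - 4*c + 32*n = (c - 4)*(c - 8*n)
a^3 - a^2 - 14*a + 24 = (a - 3)*(a - 2)*(a + 4)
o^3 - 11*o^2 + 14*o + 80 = (o - 8)*(o - 5)*(o + 2)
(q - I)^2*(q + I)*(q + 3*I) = q^4 + 2*I*q^3 + 4*q^2 + 2*I*q + 3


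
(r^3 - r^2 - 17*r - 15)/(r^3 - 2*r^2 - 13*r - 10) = (r + 3)/(r + 2)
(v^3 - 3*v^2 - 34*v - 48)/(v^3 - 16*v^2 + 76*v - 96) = (v^2 + 5*v + 6)/(v^2 - 8*v + 12)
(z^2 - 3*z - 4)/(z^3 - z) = (z - 4)/(z*(z - 1))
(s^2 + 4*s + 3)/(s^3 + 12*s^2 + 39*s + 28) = (s + 3)/(s^2 + 11*s + 28)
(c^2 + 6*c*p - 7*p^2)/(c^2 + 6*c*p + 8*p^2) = (c^2 + 6*c*p - 7*p^2)/(c^2 + 6*c*p + 8*p^2)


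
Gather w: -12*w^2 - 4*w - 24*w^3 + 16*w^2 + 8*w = -24*w^3 + 4*w^2 + 4*w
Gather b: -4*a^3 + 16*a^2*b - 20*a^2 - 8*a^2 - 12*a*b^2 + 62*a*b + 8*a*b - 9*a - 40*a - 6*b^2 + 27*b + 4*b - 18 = -4*a^3 - 28*a^2 - 49*a + b^2*(-12*a - 6) + b*(16*a^2 + 70*a + 31) - 18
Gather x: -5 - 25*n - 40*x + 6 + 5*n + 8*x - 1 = -20*n - 32*x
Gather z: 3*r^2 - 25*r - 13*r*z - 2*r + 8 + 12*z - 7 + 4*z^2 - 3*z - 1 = 3*r^2 - 27*r + 4*z^2 + z*(9 - 13*r)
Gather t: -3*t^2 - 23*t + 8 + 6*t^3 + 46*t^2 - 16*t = 6*t^3 + 43*t^2 - 39*t + 8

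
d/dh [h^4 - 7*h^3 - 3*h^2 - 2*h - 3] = 4*h^3 - 21*h^2 - 6*h - 2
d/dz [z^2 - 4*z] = 2*z - 4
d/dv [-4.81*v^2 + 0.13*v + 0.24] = 0.13 - 9.62*v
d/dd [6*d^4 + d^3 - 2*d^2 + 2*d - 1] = 24*d^3 + 3*d^2 - 4*d + 2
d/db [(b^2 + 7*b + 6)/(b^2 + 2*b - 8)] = (-5*b^2 - 28*b - 68)/(b^4 + 4*b^3 - 12*b^2 - 32*b + 64)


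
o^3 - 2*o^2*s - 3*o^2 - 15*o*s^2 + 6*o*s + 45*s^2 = (o - 3)*(o - 5*s)*(o + 3*s)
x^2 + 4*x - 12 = (x - 2)*(x + 6)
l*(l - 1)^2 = l^3 - 2*l^2 + l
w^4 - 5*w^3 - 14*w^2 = w^2*(w - 7)*(w + 2)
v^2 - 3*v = v*(v - 3)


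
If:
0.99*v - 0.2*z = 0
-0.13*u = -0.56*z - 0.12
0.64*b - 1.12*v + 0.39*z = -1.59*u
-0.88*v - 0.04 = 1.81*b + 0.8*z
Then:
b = 0.10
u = -0.02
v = -0.04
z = -0.22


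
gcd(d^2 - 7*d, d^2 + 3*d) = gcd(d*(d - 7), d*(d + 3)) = d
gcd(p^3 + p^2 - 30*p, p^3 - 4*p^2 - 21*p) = p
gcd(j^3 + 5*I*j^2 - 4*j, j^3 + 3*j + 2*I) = j + I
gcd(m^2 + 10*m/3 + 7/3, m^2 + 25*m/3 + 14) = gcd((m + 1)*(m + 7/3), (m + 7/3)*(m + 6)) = m + 7/3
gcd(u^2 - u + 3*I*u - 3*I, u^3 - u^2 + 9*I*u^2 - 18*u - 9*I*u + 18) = u^2 + u*(-1 + 3*I) - 3*I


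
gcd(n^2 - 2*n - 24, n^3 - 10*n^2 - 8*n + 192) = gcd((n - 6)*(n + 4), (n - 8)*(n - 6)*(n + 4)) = n^2 - 2*n - 24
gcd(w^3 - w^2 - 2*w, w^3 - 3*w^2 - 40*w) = w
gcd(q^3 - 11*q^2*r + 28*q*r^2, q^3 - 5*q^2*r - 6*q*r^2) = q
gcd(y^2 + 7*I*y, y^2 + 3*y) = y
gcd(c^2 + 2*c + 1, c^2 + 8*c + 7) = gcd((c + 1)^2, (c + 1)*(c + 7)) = c + 1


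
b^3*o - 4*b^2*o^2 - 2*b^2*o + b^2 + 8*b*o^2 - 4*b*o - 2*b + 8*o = (b - 2)*(b - 4*o)*(b*o + 1)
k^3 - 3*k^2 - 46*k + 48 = (k - 8)*(k - 1)*(k + 6)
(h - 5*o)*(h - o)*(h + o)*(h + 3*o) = h^4 - 2*h^3*o - 16*h^2*o^2 + 2*h*o^3 + 15*o^4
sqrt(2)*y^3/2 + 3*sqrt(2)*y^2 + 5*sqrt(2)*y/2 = y*(y + 5)*(sqrt(2)*y/2 + sqrt(2)/2)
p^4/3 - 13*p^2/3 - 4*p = p*(p/3 + 1)*(p - 4)*(p + 1)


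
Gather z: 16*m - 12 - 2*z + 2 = 16*m - 2*z - 10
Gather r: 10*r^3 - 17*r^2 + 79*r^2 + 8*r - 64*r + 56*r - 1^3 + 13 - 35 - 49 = 10*r^3 + 62*r^2 - 72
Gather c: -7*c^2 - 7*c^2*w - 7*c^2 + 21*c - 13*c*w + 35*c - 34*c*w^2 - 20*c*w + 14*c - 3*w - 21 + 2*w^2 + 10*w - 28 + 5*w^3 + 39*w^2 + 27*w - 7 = c^2*(-7*w - 14) + c*(-34*w^2 - 33*w + 70) + 5*w^3 + 41*w^2 + 34*w - 56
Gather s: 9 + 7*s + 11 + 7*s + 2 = 14*s + 22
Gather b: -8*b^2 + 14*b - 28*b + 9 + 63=-8*b^2 - 14*b + 72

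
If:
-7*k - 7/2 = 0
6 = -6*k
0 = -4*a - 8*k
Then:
No Solution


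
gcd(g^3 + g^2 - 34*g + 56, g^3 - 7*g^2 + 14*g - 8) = g^2 - 6*g + 8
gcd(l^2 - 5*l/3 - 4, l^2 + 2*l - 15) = l - 3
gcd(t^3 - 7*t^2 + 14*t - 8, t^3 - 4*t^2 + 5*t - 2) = t^2 - 3*t + 2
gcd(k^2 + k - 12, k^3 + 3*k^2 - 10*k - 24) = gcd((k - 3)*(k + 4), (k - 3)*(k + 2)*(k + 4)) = k^2 + k - 12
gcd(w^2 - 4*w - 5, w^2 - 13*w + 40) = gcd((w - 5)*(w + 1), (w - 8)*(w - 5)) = w - 5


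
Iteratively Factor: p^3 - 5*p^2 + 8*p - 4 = (p - 1)*(p^2 - 4*p + 4) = (p - 2)*(p - 1)*(p - 2)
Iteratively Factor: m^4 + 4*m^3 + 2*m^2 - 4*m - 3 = (m + 1)*(m^3 + 3*m^2 - m - 3) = (m + 1)*(m + 3)*(m^2 - 1) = (m + 1)^2*(m + 3)*(m - 1)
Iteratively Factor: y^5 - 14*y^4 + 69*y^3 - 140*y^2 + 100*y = (y - 5)*(y^4 - 9*y^3 + 24*y^2 - 20*y) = (y - 5)^2*(y^3 - 4*y^2 + 4*y) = (y - 5)^2*(y - 2)*(y^2 - 2*y) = (y - 5)^2*(y - 2)^2*(y)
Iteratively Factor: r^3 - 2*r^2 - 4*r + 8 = (r + 2)*(r^2 - 4*r + 4) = (r - 2)*(r + 2)*(r - 2)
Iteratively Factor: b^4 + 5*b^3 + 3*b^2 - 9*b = (b - 1)*(b^3 + 6*b^2 + 9*b) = (b - 1)*(b + 3)*(b^2 + 3*b) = (b - 1)*(b + 3)^2*(b)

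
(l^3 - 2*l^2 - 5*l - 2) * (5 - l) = -l^4 + 7*l^3 - 5*l^2 - 23*l - 10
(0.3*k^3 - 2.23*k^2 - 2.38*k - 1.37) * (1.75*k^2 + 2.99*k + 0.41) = 0.525*k^5 - 3.0055*k^4 - 10.7097*k^3 - 10.428*k^2 - 5.0721*k - 0.5617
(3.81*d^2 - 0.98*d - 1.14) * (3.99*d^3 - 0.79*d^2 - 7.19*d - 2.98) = 15.2019*d^5 - 6.9201*d^4 - 31.1683*d^3 - 3.407*d^2 + 11.117*d + 3.3972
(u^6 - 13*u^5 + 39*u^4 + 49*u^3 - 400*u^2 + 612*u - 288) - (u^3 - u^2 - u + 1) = u^6 - 13*u^5 + 39*u^4 + 48*u^3 - 399*u^2 + 613*u - 289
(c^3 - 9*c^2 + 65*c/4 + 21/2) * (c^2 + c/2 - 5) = c^5 - 17*c^4/2 + 27*c^3/4 + 509*c^2/8 - 76*c - 105/2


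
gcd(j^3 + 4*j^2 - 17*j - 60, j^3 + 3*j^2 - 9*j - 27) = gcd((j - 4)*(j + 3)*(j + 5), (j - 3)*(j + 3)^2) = j + 3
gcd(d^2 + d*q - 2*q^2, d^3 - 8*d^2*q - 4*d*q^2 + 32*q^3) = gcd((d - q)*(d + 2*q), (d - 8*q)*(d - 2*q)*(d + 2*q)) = d + 2*q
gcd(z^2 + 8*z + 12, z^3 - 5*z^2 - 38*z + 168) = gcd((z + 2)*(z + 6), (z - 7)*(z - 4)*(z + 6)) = z + 6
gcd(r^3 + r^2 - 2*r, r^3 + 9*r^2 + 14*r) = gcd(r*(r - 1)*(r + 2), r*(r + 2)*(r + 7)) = r^2 + 2*r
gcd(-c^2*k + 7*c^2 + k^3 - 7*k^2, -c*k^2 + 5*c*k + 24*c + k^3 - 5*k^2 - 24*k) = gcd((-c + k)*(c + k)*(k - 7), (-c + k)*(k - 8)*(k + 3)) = c - k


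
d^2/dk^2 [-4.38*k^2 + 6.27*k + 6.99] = -8.76000000000000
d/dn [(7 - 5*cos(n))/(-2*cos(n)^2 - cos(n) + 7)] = (-10*sin(n)^2 - 28*cos(n) + 38)*sin(n)/(cos(n) + cos(2*n) - 6)^2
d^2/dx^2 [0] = 0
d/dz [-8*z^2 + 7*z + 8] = 7 - 16*z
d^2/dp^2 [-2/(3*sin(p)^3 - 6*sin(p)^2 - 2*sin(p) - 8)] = 2*((-sin(p) + 27*sin(3*p) - 48*cos(2*p))*(-3*sin(p)^3 + 6*sin(p)^2 + 2*sin(p) + 8)/4 + 2*(-9*sin(p)^2 + 12*sin(p) + 2)^2*cos(p)^2)/(-3*sin(p)^3 + 6*sin(p)^2 + 2*sin(p) + 8)^3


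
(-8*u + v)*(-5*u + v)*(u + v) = 40*u^3 + 27*u^2*v - 12*u*v^2 + v^3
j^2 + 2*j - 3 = (j - 1)*(j + 3)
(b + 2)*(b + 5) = b^2 + 7*b + 10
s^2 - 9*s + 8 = (s - 8)*(s - 1)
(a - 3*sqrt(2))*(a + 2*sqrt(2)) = a^2 - sqrt(2)*a - 12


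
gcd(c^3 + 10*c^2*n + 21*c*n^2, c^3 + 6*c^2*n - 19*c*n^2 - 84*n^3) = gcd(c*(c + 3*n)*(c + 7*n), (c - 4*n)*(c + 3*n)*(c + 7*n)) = c^2 + 10*c*n + 21*n^2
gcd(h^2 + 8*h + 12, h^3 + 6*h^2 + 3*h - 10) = h + 2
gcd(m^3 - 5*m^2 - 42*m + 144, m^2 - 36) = m + 6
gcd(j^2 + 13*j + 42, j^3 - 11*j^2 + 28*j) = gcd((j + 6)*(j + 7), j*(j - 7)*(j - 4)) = 1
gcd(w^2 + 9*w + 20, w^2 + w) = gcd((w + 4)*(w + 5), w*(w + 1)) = 1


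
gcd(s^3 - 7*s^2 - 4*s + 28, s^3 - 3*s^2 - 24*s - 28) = s^2 - 5*s - 14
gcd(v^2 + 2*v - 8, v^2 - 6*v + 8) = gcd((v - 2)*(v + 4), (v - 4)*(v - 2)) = v - 2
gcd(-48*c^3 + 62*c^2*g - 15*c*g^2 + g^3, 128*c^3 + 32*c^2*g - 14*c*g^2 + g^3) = 8*c - g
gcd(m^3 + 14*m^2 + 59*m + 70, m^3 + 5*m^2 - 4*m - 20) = m^2 + 7*m + 10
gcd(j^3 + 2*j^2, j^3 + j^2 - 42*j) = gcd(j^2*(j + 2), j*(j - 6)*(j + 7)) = j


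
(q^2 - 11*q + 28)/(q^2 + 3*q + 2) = (q^2 - 11*q + 28)/(q^2 + 3*q + 2)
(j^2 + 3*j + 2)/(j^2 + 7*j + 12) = (j^2 + 3*j + 2)/(j^2 + 7*j + 12)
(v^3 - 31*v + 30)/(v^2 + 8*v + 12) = (v^2 - 6*v + 5)/(v + 2)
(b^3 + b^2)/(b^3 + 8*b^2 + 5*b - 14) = b^2*(b + 1)/(b^3 + 8*b^2 + 5*b - 14)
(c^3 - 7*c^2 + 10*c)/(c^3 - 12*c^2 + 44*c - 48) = c*(c - 5)/(c^2 - 10*c + 24)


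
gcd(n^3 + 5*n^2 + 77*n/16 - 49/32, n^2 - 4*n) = 1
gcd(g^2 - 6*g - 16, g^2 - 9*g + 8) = g - 8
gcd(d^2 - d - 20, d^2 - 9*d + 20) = d - 5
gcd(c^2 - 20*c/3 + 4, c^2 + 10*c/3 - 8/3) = c - 2/3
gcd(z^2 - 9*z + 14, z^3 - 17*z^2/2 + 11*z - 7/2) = z - 7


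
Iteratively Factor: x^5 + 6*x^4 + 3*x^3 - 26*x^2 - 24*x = (x + 3)*(x^4 + 3*x^3 - 6*x^2 - 8*x) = (x + 1)*(x + 3)*(x^3 + 2*x^2 - 8*x) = (x - 2)*(x + 1)*(x + 3)*(x^2 + 4*x) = (x - 2)*(x + 1)*(x + 3)*(x + 4)*(x)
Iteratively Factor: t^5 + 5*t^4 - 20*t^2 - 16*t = (t + 2)*(t^4 + 3*t^3 - 6*t^2 - 8*t) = (t + 1)*(t + 2)*(t^3 + 2*t^2 - 8*t) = (t + 1)*(t + 2)*(t + 4)*(t^2 - 2*t) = t*(t + 1)*(t + 2)*(t + 4)*(t - 2)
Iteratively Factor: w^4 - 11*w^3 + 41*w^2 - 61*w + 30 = (w - 2)*(w^3 - 9*w^2 + 23*w - 15) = (w - 3)*(w - 2)*(w^2 - 6*w + 5) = (w - 5)*(w - 3)*(w - 2)*(w - 1)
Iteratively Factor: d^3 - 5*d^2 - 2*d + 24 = (d - 4)*(d^2 - d - 6) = (d - 4)*(d + 2)*(d - 3)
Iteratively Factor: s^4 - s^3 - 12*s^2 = (s)*(s^3 - s^2 - 12*s) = s*(s + 3)*(s^2 - 4*s) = s*(s - 4)*(s + 3)*(s)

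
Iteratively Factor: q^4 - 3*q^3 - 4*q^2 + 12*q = (q - 2)*(q^3 - q^2 - 6*q) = q*(q - 2)*(q^2 - q - 6) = q*(q - 2)*(q + 2)*(q - 3)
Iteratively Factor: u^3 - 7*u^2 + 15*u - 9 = (u - 3)*(u^2 - 4*u + 3) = (u - 3)^2*(u - 1)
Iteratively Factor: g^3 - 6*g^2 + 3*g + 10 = (g - 5)*(g^2 - g - 2) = (g - 5)*(g - 2)*(g + 1)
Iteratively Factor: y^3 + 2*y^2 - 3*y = (y + 3)*(y^2 - y) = (y - 1)*(y + 3)*(y)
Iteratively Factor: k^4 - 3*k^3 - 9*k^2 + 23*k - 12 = (k - 1)*(k^3 - 2*k^2 - 11*k + 12) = (k - 4)*(k - 1)*(k^2 + 2*k - 3) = (k - 4)*(k - 1)*(k + 3)*(k - 1)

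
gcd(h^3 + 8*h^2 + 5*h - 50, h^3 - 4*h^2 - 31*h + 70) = h^2 + 3*h - 10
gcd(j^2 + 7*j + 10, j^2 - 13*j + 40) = 1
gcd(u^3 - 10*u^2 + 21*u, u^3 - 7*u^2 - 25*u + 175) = u - 7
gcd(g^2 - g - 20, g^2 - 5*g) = g - 5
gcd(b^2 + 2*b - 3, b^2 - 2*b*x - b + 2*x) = b - 1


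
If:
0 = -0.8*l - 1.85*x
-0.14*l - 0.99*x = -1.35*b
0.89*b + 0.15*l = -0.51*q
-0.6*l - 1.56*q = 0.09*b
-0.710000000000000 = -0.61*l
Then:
No Solution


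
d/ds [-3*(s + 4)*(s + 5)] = -6*s - 27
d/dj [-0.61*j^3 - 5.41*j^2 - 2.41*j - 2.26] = -1.83*j^2 - 10.82*j - 2.41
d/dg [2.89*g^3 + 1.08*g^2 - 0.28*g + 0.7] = 8.67*g^2 + 2.16*g - 0.28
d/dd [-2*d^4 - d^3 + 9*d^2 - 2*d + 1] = -8*d^3 - 3*d^2 + 18*d - 2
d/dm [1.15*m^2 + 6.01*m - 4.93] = 2.3*m + 6.01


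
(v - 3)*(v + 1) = v^2 - 2*v - 3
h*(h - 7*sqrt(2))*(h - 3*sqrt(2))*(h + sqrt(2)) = h^4 - 9*sqrt(2)*h^3 + 22*h^2 + 42*sqrt(2)*h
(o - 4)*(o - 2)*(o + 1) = o^3 - 5*o^2 + 2*o + 8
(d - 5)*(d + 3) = d^2 - 2*d - 15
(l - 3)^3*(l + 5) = l^4 - 4*l^3 - 18*l^2 + 108*l - 135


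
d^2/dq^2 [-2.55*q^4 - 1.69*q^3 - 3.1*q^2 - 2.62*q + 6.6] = -30.6*q^2 - 10.14*q - 6.2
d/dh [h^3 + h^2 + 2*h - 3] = 3*h^2 + 2*h + 2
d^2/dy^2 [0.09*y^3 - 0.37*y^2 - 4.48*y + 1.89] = 0.54*y - 0.74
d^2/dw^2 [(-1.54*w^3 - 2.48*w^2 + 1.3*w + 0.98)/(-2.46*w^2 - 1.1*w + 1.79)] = (2.8421709430404e-14*w^5 - 11.866648*w^3 + 11.745624*w^2 - 20.651916*w - 0.229328000000002)/(14.886936*w^6 + 19.97028*w^5 - 23.567292*w^4 - 27.73144*w^3 + 17.148558*w^2 + 10.57353*w - 5.735339)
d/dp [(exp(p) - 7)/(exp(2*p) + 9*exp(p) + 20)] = (-(exp(p) - 7)*(2*exp(p) + 9) + exp(2*p) + 9*exp(p) + 20)*exp(p)/(exp(2*p) + 9*exp(p) + 20)^2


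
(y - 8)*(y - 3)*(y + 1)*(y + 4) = y^4 - 6*y^3 - 27*y^2 + 76*y + 96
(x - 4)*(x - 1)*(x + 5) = x^3 - 21*x + 20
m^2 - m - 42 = (m - 7)*(m + 6)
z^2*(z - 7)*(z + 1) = z^4 - 6*z^3 - 7*z^2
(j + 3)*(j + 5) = j^2 + 8*j + 15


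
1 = 1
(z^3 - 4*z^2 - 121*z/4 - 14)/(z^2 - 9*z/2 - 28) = z + 1/2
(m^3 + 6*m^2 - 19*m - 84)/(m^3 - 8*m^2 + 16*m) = (m^2 + 10*m + 21)/(m*(m - 4))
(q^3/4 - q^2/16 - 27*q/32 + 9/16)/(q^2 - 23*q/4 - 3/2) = (-8*q^3 + 2*q^2 + 27*q - 18)/(8*(-4*q^2 + 23*q + 6))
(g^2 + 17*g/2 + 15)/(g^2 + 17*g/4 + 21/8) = 4*(2*g^2 + 17*g + 30)/(8*g^2 + 34*g + 21)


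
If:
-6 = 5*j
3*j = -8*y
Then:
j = -6/5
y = 9/20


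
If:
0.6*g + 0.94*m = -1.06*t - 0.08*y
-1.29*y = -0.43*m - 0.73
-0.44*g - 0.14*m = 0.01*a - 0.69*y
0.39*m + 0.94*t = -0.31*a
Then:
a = 5.3655341356907*y - 1.44570836233395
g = 0.49169240600703*y + 0.573026141427252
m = 3.0*y - 1.69767441860465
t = 1.18113044210568 - 3.01416551283417*y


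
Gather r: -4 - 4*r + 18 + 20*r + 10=16*r + 24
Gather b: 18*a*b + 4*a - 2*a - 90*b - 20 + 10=2*a + b*(18*a - 90) - 10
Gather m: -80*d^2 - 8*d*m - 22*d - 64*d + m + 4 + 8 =-80*d^2 - 86*d + m*(1 - 8*d) + 12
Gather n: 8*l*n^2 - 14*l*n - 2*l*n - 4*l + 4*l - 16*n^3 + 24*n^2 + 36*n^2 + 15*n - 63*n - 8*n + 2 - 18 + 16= -16*n^3 + n^2*(8*l + 60) + n*(-16*l - 56)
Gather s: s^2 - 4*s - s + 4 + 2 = s^2 - 5*s + 6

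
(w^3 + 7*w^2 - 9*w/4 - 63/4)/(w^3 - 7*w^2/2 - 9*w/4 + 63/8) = 2*(w + 7)/(2*w - 7)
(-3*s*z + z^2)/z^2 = (-3*s + z)/z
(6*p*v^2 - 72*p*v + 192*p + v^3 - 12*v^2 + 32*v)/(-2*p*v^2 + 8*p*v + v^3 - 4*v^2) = (-6*p*v + 48*p - v^2 + 8*v)/(v*(2*p - v))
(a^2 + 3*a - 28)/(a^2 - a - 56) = (a - 4)/(a - 8)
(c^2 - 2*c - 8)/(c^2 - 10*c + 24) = (c + 2)/(c - 6)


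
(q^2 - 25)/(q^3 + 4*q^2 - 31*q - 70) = (q + 5)/(q^2 + 9*q + 14)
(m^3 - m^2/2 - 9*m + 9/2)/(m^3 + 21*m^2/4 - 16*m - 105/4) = 2*(2*m^2 + 5*m - 3)/(4*m^2 + 33*m + 35)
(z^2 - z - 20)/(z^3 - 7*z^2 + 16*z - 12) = (z^2 - z - 20)/(z^3 - 7*z^2 + 16*z - 12)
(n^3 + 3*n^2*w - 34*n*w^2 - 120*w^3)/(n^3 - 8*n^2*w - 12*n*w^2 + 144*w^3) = (-n - 5*w)/(-n + 6*w)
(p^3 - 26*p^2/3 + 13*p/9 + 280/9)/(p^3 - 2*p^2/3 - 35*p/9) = (p - 8)/p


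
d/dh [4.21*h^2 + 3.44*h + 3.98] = 8.42*h + 3.44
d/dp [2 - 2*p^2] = -4*p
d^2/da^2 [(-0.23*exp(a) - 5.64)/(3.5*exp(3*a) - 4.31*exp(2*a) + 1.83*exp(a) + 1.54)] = (-11.27*exp(6*a) - 611.40135*exp(5*a) + 937.493497*exp(4*a) - 477.023195*exp(3*a) + 397.889904*exp(2*a) - 167.979354*exp(a) + 15.34918)*exp(a)/(42.875*exp(9*a) - 158.3925*exp(8*a) + 262.30155*exp(7*a) - 189.101291*exp(6*a) - 2.23916100000001*exp(5*a) + 101.702505*exp(4*a) - 41.848365*exp(3*a) - 15.19287*exp(2*a) + 13.020084*exp(a) + 3.652264)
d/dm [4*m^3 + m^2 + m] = 12*m^2 + 2*m + 1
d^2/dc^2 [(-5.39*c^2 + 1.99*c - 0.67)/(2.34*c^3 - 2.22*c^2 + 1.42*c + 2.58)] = (-59.026968*c^6 + 65.3786639999998*c^5 + 1.40961599999991*c^4 + 483.662784*c^3 - 362.568744*c^2 + 105.329736*c - 96.71408)/(12.812904*c^9 - 36.467496*c^8 + 57.923424*c^7 - 12.8196*c^6 - 45.265392*c^5 + 76.153536*c^4 + 0.792063999999989*c^3 - 28.724688*c^2 + 28.356264*c + 17.173512)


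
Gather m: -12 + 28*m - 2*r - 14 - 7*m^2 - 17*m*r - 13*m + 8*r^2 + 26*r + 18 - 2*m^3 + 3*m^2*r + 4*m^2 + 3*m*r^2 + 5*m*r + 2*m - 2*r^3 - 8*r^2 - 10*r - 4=-2*m^3 + m^2*(3*r - 3) + m*(3*r^2 - 12*r + 17) - 2*r^3 + 14*r - 12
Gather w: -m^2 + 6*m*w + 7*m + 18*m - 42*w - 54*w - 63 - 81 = -m^2 + 25*m + w*(6*m - 96) - 144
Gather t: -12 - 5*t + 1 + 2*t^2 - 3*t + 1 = 2*t^2 - 8*t - 10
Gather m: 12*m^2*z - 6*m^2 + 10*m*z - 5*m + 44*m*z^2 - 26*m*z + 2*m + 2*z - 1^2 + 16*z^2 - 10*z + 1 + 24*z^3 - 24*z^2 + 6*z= m^2*(12*z - 6) + m*(44*z^2 - 16*z - 3) + 24*z^3 - 8*z^2 - 2*z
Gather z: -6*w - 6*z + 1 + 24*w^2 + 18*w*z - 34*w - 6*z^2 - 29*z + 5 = 24*w^2 - 40*w - 6*z^2 + z*(18*w - 35) + 6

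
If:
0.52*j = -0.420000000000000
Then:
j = -0.81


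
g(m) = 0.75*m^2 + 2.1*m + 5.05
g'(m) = 1.5*m + 2.1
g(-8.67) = 43.22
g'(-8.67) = -10.90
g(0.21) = 5.52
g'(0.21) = 2.42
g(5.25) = 36.75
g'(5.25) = 9.98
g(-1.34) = 3.58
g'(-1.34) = 0.09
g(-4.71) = 11.80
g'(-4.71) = -4.96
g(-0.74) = 3.91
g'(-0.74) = 0.99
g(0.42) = 6.06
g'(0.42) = 2.73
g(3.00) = 18.10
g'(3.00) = 6.60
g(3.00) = 18.10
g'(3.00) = 6.60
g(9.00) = 84.70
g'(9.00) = 15.60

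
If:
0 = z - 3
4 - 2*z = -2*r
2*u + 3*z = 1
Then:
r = 1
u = -4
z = 3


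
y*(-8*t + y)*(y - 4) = -8*t*y^2 + 32*t*y + y^3 - 4*y^2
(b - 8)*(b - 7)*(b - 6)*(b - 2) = b^4 - 23*b^3 + 188*b^2 - 628*b + 672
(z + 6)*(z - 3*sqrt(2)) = z^2 - 3*sqrt(2)*z + 6*z - 18*sqrt(2)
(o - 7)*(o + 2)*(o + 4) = o^3 - o^2 - 34*o - 56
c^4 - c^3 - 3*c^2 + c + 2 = (c - 2)*(c - 1)*(c + 1)^2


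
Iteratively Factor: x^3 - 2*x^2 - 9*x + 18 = (x + 3)*(x^2 - 5*x + 6) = (x - 2)*(x + 3)*(x - 3)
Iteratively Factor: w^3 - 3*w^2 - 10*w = (w - 5)*(w^2 + 2*w) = w*(w - 5)*(w + 2)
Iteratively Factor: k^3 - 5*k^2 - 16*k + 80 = (k - 4)*(k^2 - k - 20) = (k - 5)*(k - 4)*(k + 4)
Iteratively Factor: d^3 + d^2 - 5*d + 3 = (d - 1)*(d^2 + 2*d - 3) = (d - 1)^2*(d + 3)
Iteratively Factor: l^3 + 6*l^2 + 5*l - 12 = (l + 3)*(l^2 + 3*l - 4) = (l + 3)*(l + 4)*(l - 1)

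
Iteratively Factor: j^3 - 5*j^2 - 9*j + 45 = (j - 3)*(j^2 - 2*j - 15) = (j - 3)*(j + 3)*(j - 5)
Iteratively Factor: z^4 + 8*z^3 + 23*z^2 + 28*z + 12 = (z + 3)*(z^3 + 5*z^2 + 8*z + 4) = (z + 1)*(z + 3)*(z^2 + 4*z + 4) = (z + 1)*(z + 2)*(z + 3)*(z + 2)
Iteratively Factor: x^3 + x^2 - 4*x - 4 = (x - 2)*(x^2 + 3*x + 2) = (x - 2)*(x + 2)*(x + 1)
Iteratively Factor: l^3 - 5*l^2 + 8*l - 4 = (l - 2)*(l^2 - 3*l + 2) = (l - 2)^2*(l - 1)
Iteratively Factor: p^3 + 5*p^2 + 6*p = (p + 3)*(p^2 + 2*p) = p*(p + 3)*(p + 2)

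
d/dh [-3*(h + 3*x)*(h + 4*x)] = -6*h - 21*x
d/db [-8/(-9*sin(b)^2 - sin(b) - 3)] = -8*(18*sin(b) + 1)*cos(b)/(9*sin(b)^2 + sin(b) + 3)^2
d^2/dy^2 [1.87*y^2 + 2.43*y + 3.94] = 3.74000000000000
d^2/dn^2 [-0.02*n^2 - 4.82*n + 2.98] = -0.0400000000000000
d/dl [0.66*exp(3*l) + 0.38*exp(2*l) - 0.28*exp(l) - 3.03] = (1.98*exp(2*l) + 0.76*exp(l) - 0.28)*exp(l)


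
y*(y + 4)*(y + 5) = y^3 + 9*y^2 + 20*y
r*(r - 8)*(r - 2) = r^3 - 10*r^2 + 16*r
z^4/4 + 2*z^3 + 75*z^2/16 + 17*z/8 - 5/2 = (z/4 + 1)*(z - 1/2)*(z + 2)*(z + 5/2)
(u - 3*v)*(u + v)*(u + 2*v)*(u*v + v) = u^4*v + u^3*v - 7*u^2*v^3 - 6*u*v^4 - 7*u*v^3 - 6*v^4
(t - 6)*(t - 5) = t^2 - 11*t + 30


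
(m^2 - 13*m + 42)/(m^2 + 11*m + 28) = (m^2 - 13*m + 42)/(m^2 + 11*m + 28)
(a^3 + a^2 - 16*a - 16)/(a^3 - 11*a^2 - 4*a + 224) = (a^2 - 3*a - 4)/(a^2 - 15*a + 56)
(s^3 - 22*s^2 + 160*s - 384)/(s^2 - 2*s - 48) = (s^2 - 14*s + 48)/(s + 6)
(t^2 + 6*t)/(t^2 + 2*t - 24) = t/(t - 4)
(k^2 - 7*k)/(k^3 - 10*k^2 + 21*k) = 1/(k - 3)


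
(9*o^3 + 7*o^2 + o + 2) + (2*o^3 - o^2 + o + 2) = 11*o^3 + 6*o^2 + 2*o + 4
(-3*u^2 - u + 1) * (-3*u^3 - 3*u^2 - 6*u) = 9*u^5 + 12*u^4 + 18*u^3 + 3*u^2 - 6*u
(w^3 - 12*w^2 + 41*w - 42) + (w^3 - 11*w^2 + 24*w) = 2*w^3 - 23*w^2 + 65*w - 42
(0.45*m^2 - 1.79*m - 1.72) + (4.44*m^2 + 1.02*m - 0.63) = 4.89*m^2 - 0.77*m - 2.35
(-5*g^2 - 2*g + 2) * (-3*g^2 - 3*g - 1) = 15*g^4 + 21*g^3 + 5*g^2 - 4*g - 2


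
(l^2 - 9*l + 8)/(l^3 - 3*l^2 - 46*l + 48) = 1/(l + 6)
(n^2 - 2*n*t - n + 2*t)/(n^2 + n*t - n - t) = (n - 2*t)/(n + t)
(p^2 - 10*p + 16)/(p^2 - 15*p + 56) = (p - 2)/(p - 7)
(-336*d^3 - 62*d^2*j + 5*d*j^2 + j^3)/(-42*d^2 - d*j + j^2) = (56*d^2 + d*j - j^2)/(7*d - j)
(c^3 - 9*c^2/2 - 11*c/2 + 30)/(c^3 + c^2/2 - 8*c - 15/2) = (c - 4)/(c + 1)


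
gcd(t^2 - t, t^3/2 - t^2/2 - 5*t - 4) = 1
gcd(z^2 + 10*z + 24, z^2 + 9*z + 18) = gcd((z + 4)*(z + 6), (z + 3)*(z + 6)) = z + 6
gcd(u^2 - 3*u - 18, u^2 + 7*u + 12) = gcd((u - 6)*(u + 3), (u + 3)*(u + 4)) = u + 3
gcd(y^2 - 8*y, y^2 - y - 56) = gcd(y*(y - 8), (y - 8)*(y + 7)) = y - 8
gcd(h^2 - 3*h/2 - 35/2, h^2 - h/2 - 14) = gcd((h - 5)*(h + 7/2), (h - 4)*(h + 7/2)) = h + 7/2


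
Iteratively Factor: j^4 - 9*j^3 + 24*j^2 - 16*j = (j - 4)*(j^3 - 5*j^2 + 4*j) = j*(j - 4)*(j^2 - 5*j + 4) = j*(j - 4)^2*(j - 1)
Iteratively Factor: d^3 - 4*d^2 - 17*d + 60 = (d - 3)*(d^2 - d - 20) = (d - 3)*(d + 4)*(d - 5)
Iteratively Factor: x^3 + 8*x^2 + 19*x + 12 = (x + 1)*(x^2 + 7*x + 12) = (x + 1)*(x + 4)*(x + 3)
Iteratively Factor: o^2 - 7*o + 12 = (o - 4)*(o - 3)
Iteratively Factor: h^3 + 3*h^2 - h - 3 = (h + 3)*(h^2 - 1) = (h - 1)*(h + 3)*(h + 1)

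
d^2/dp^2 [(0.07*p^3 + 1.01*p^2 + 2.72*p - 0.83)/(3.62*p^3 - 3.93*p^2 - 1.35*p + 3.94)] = (28.462612*p^6 + 215.916348*p^5 - 345.063468*p^4 + 89.5646199999999*p^3 - 426.515862*p^2 + 303.82941*p + 31.56391)/(47.437928*p^9 - 154.500876*p^8 + 114.658794*p^7 + 209.431011*p^6 - 379.076319*p^5 + 45.542763*p^4 + 291.547941*p^3 - 161.481294*p^2 - 62.87058*p + 61.162984)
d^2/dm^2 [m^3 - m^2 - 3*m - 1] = 6*m - 2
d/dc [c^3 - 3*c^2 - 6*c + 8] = 3*c^2 - 6*c - 6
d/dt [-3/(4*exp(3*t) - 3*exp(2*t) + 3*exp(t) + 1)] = (36*exp(2*t) - 18*exp(t) + 9)*exp(t)/(4*exp(3*t) - 3*exp(2*t) + 3*exp(t) + 1)^2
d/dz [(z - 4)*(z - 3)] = 2*z - 7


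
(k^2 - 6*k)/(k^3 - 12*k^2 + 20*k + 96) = k/(k^2 - 6*k - 16)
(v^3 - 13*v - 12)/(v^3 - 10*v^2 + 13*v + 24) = (v^2 - v - 12)/(v^2 - 11*v + 24)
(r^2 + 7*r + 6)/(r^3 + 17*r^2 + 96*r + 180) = (r + 1)/(r^2 + 11*r + 30)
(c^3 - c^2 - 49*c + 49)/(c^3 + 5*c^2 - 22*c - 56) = (c^2 - 8*c + 7)/(c^2 - 2*c - 8)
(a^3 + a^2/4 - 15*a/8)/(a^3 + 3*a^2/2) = (a - 5/4)/a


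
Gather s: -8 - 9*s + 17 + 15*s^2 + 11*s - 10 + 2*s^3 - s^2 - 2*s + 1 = 2*s^3 + 14*s^2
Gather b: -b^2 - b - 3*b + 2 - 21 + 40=-b^2 - 4*b + 21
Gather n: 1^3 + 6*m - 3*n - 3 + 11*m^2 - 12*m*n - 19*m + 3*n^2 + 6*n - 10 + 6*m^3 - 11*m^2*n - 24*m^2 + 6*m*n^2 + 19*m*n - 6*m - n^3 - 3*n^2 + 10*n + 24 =6*m^3 - 13*m^2 + 6*m*n^2 - 19*m - n^3 + n*(-11*m^2 + 7*m + 13) + 12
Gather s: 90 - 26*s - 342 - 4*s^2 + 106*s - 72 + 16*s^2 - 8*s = 12*s^2 + 72*s - 324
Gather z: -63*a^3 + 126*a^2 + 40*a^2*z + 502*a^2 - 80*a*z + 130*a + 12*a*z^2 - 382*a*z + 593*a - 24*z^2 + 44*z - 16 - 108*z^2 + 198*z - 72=-63*a^3 + 628*a^2 + 723*a + z^2*(12*a - 132) + z*(40*a^2 - 462*a + 242) - 88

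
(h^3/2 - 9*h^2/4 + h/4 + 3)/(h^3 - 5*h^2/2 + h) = (2*h^3 - 9*h^2 + h + 12)/(2*h*(2*h^2 - 5*h + 2))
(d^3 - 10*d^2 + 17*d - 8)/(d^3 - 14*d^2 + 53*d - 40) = (d - 1)/(d - 5)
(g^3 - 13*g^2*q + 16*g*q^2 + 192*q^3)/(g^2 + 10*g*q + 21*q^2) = (g^2 - 16*g*q + 64*q^2)/(g + 7*q)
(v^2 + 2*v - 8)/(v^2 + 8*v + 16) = (v - 2)/(v + 4)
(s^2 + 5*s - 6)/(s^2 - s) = (s + 6)/s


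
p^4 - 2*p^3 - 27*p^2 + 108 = (p - 6)*(p - 2)*(p + 3)^2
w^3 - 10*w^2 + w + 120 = (w - 8)*(w - 5)*(w + 3)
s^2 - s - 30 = (s - 6)*(s + 5)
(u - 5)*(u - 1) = u^2 - 6*u + 5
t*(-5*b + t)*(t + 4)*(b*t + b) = -5*b^2*t^3 - 25*b^2*t^2 - 20*b^2*t + b*t^4 + 5*b*t^3 + 4*b*t^2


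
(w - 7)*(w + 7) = w^2 - 49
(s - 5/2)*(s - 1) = s^2 - 7*s/2 + 5/2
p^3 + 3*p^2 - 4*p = p*(p - 1)*(p + 4)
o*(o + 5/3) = o^2 + 5*o/3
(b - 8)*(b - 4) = b^2 - 12*b + 32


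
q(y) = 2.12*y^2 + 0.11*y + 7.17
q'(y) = 4.24*y + 0.11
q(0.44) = 7.63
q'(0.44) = 1.98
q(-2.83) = 23.84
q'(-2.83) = -11.89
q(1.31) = 10.95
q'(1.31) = 5.66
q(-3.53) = 33.20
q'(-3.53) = -14.86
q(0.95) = 9.19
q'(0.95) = 4.14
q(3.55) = 34.28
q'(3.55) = 15.16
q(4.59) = 52.34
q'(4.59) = 19.57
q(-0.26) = 7.28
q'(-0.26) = -0.99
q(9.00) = 179.88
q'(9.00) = 38.27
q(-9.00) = 177.90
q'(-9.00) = -38.05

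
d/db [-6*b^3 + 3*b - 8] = 3 - 18*b^2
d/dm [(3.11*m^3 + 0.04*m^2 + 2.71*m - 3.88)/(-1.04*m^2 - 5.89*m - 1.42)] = (-3.2344*m^4 - 36.6358*m^3 - 10.6658*m^2 - 8.184*m - 26.7014)/(1.0816*m^4 + 12.2512*m^3 + 37.6457*m^2 + 16.7276*m + 2.0164)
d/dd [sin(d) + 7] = cos(d)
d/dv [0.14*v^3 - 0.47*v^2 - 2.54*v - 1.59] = 0.42*v^2 - 0.94*v - 2.54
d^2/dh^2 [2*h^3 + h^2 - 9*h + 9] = 12*h + 2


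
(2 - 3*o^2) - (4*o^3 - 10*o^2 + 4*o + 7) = -4*o^3 + 7*o^2 - 4*o - 5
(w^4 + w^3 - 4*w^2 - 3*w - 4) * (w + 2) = w^5 + 3*w^4 - 2*w^3 - 11*w^2 - 10*w - 8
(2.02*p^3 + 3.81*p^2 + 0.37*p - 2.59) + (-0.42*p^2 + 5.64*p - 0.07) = 2.02*p^3 + 3.39*p^2 + 6.01*p - 2.66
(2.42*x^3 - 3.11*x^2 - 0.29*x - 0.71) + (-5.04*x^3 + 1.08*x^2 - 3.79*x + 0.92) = -2.62*x^3 - 2.03*x^2 - 4.08*x + 0.21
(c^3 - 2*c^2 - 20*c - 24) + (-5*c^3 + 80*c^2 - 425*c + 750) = -4*c^3 + 78*c^2 - 445*c + 726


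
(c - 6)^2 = c^2 - 12*c + 36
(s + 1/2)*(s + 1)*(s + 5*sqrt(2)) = s^3 + 3*s^2/2 + 5*sqrt(2)*s^2 + s/2 + 15*sqrt(2)*s/2 + 5*sqrt(2)/2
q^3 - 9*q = q*(q - 3)*(q + 3)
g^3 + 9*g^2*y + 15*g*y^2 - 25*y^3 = (g - y)*(g + 5*y)^2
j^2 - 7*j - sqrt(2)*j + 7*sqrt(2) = (j - 7)*(j - sqrt(2))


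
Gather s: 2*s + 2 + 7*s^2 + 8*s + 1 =7*s^2 + 10*s + 3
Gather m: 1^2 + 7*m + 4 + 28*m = 35*m + 5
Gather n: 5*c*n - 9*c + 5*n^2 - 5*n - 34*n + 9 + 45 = -9*c + 5*n^2 + n*(5*c - 39) + 54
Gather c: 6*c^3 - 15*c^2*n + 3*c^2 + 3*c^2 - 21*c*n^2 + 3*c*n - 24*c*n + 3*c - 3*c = 6*c^3 + c^2*(6 - 15*n) + c*(-21*n^2 - 21*n)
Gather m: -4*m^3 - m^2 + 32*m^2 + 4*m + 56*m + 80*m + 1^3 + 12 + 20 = -4*m^3 + 31*m^2 + 140*m + 33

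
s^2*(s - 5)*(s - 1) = s^4 - 6*s^3 + 5*s^2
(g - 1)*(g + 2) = g^2 + g - 2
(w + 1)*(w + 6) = w^2 + 7*w + 6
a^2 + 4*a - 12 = (a - 2)*(a + 6)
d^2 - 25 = (d - 5)*(d + 5)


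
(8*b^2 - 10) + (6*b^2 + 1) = 14*b^2 - 9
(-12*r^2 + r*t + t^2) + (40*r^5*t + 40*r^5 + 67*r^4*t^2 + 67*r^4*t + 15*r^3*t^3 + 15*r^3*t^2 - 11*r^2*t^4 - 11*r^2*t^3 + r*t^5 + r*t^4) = 40*r^5*t + 40*r^5 + 67*r^4*t^2 + 67*r^4*t + 15*r^3*t^3 + 15*r^3*t^2 - 11*r^2*t^4 - 11*r^2*t^3 - 12*r^2 + r*t^5 + r*t^4 + r*t + t^2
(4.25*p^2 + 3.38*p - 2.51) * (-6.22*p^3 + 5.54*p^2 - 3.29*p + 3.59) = -26.435*p^5 + 2.5214*p^4 + 20.3549*p^3 - 9.7681*p^2 + 20.3921*p - 9.0109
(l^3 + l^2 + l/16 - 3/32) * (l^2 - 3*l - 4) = l^5 - 2*l^4 - 111*l^3/16 - 137*l^2/32 + l/32 + 3/8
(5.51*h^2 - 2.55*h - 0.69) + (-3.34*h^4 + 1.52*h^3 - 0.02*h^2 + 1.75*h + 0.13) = -3.34*h^4 + 1.52*h^3 + 5.49*h^2 - 0.8*h - 0.56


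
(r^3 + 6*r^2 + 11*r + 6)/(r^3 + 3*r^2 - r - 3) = (r + 2)/(r - 1)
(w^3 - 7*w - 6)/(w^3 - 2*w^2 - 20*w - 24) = (w^2 - 2*w - 3)/(w^2 - 4*w - 12)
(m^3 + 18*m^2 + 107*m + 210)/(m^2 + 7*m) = m + 11 + 30/m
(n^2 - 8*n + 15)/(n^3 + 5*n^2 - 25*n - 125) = (n - 3)/(n^2 + 10*n + 25)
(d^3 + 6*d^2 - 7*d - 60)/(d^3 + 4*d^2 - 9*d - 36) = (d + 5)/(d + 3)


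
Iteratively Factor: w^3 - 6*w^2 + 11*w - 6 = (w - 2)*(w^2 - 4*w + 3) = (w - 2)*(w - 1)*(w - 3)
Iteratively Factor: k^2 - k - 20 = (k - 5)*(k + 4)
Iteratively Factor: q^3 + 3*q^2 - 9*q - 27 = (q - 3)*(q^2 + 6*q + 9) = (q - 3)*(q + 3)*(q + 3)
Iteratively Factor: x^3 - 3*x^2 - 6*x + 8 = (x - 1)*(x^2 - 2*x - 8) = (x - 1)*(x + 2)*(x - 4)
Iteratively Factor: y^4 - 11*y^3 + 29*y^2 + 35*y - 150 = (y - 5)*(y^3 - 6*y^2 - y + 30) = (y - 5)^2*(y^2 - y - 6) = (y - 5)^2*(y - 3)*(y + 2)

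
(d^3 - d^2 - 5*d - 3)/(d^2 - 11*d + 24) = (d^2 + 2*d + 1)/(d - 8)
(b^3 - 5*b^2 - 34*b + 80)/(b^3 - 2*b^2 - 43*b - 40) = (b - 2)/(b + 1)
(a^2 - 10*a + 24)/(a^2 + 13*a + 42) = (a^2 - 10*a + 24)/(a^2 + 13*a + 42)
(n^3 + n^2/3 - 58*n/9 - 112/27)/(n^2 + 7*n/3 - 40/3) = (n^2 + 3*n + 14/9)/(n + 5)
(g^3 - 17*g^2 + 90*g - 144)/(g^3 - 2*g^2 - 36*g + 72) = (g^2 - 11*g + 24)/(g^2 + 4*g - 12)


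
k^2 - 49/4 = (k - 7/2)*(k + 7/2)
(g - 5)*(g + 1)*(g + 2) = g^3 - 2*g^2 - 13*g - 10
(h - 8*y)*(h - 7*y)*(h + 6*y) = h^3 - 9*h^2*y - 34*h*y^2 + 336*y^3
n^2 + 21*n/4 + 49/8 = (n + 7/4)*(n + 7/2)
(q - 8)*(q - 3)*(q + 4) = q^3 - 7*q^2 - 20*q + 96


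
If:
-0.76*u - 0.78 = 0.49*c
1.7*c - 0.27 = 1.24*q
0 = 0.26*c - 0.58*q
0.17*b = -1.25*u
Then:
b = 8.67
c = 0.24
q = 0.11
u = -1.18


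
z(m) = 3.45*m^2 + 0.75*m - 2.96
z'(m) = 6.9*m + 0.75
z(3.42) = 39.96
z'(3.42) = 24.35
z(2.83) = 26.79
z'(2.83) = 20.28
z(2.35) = 17.86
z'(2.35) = 16.96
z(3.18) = 34.31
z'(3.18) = 22.69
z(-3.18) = 29.54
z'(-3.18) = -21.19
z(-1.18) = 0.96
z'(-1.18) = -7.39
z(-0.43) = -2.64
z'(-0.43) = -2.22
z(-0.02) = -2.97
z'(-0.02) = 0.61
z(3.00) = 30.34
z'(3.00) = 21.45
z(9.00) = 283.24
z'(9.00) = 62.85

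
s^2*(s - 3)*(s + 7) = s^4 + 4*s^3 - 21*s^2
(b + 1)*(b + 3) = b^2 + 4*b + 3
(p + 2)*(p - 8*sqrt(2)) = p^2 - 8*sqrt(2)*p + 2*p - 16*sqrt(2)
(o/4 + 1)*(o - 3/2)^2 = o^3/4 + o^2/4 - 39*o/16 + 9/4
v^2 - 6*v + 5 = (v - 5)*(v - 1)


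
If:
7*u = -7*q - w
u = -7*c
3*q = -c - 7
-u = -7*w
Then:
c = -49/157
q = -350/157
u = 343/157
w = 49/157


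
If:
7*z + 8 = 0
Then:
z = -8/7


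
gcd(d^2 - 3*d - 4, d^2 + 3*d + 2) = d + 1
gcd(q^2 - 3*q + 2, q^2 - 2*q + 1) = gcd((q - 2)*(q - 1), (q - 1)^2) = q - 1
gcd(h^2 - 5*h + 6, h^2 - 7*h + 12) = h - 3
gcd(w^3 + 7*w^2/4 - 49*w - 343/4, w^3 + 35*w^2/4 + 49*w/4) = w^2 + 35*w/4 + 49/4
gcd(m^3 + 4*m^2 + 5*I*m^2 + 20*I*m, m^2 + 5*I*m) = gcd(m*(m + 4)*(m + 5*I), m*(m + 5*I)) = m^2 + 5*I*m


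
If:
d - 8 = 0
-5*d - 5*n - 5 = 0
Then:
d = 8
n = -9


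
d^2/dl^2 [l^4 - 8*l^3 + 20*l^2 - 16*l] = 12*l^2 - 48*l + 40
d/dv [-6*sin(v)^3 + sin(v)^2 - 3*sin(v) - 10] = (-18*sin(v)^2 + 2*sin(v) - 3)*cos(v)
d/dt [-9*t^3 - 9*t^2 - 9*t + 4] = -27*t^2 - 18*t - 9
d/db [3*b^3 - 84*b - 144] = 9*b^2 - 84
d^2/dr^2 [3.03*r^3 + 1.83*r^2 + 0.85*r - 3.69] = 18.18*r + 3.66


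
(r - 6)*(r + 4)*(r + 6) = r^3 + 4*r^2 - 36*r - 144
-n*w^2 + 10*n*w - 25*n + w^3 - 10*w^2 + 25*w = (-n + w)*(w - 5)^2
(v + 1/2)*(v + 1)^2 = v^3 + 5*v^2/2 + 2*v + 1/2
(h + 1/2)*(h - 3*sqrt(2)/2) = h^2 - 3*sqrt(2)*h/2 + h/2 - 3*sqrt(2)/4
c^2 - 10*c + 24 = (c - 6)*(c - 4)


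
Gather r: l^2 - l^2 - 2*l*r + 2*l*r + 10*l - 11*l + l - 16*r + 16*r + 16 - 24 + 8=0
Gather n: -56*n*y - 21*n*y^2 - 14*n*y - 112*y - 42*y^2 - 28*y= n*(-21*y^2 - 70*y) - 42*y^2 - 140*y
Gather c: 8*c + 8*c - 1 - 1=16*c - 2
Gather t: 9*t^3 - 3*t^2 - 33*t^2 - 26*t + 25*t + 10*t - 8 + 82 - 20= 9*t^3 - 36*t^2 + 9*t + 54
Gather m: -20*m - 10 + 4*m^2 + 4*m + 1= 4*m^2 - 16*m - 9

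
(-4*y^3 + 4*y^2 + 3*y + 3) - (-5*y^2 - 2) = -4*y^3 + 9*y^2 + 3*y + 5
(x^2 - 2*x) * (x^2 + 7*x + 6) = x^4 + 5*x^3 - 8*x^2 - 12*x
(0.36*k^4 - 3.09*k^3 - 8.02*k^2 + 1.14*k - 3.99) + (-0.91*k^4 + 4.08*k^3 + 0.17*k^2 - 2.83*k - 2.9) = -0.55*k^4 + 0.99*k^3 - 7.85*k^2 - 1.69*k - 6.89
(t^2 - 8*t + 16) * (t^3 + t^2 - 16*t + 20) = t^5 - 7*t^4 - 8*t^3 + 164*t^2 - 416*t + 320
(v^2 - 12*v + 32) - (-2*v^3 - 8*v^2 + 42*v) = 2*v^3 + 9*v^2 - 54*v + 32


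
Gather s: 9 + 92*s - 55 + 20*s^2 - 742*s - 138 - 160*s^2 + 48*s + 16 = -140*s^2 - 602*s - 168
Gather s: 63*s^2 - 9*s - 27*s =63*s^2 - 36*s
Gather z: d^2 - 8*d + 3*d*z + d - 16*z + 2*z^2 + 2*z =d^2 - 7*d + 2*z^2 + z*(3*d - 14)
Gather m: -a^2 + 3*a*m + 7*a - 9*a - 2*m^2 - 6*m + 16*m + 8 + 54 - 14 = -a^2 - 2*a - 2*m^2 + m*(3*a + 10) + 48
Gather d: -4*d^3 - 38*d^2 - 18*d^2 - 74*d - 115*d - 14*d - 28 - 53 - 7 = -4*d^3 - 56*d^2 - 203*d - 88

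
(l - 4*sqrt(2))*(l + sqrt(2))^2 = l^3 - 2*sqrt(2)*l^2 - 14*l - 8*sqrt(2)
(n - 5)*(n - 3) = n^2 - 8*n + 15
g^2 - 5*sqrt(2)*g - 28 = (g - 7*sqrt(2))*(g + 2*sqrt(2))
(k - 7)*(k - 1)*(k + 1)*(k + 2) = k^4 - 5*k^3 - 15*k^2 + 5*k + 14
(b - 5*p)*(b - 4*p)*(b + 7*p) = b^3 - 2*b^2*p - 43*b*p^2 + 140*p^3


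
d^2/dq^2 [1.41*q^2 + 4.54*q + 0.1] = 2.82000000000000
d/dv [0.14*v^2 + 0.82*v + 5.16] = 0.28*v + 0.82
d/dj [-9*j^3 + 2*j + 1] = 2 - 27*j^2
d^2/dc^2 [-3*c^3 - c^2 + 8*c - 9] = -18*c - 2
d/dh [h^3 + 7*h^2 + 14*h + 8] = 3*h^2 + 14*h + 14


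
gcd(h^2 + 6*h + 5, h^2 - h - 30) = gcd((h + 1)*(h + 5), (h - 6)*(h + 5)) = h + 5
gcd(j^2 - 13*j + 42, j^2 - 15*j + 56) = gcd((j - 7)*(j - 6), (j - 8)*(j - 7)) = j - 7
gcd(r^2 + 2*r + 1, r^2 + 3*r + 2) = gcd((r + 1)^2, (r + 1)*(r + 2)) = r + 1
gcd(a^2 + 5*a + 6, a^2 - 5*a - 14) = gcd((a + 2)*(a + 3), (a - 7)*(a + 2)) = a + 2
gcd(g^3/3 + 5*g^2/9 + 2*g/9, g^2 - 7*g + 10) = 1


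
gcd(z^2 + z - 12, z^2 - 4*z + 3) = z - 3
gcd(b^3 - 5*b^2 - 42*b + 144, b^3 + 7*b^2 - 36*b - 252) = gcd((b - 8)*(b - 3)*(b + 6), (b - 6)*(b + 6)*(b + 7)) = b + 6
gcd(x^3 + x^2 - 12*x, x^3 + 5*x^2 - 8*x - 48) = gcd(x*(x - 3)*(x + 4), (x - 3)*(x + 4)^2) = x^2 + x - 12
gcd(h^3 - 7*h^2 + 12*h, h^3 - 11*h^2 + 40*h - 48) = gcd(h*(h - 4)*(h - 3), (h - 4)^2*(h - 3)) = h^2 - 7*h + 12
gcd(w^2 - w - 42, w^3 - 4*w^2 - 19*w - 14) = w - 7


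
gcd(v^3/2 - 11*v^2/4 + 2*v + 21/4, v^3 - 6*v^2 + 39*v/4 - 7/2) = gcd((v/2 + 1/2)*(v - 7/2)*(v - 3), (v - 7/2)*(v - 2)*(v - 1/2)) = v - 7/2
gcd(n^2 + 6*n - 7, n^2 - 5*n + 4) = n - 1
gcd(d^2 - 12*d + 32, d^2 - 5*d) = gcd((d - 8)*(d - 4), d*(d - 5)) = 1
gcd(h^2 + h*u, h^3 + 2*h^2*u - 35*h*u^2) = h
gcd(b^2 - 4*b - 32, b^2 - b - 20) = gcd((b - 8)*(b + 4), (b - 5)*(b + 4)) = b + 4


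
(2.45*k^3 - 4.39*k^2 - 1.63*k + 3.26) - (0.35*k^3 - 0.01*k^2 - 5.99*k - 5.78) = 2.1*k^3 - 4.38*k^2 + 4.36*k + 9.04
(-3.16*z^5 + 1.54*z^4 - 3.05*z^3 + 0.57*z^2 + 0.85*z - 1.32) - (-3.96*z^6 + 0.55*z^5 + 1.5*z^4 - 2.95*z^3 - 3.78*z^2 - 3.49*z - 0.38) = 3.96*z^6 - 3.71*z^5 + 0.04*z^4 - 0.0999999999999996*z^3 + 4.35*z^2 + 4.34*z - 0.94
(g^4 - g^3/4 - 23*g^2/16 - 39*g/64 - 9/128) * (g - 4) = g^5 - 17*g^4/4 - 7*g^3/16 + 329*g^2/64 + 303*g/128 + 9/32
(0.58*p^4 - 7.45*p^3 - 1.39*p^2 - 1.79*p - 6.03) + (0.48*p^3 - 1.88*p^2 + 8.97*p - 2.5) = 0.58*p^4 - 6.97*p^3 - 3.27*p^2 + 7.18*p - 8.53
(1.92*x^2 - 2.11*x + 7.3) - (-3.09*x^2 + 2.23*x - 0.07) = 5.01*x^2 - 4.34*x + 7.37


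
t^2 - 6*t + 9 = (t - 3)^2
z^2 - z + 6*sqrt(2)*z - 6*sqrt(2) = (z - 1)*(z + 6*sqrt(2))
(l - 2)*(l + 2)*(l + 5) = l^3 + 5*l^2 - 4*l - 20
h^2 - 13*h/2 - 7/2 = (h - 7)*(h + 1/2)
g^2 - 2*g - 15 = (g - 5)*(g + 3)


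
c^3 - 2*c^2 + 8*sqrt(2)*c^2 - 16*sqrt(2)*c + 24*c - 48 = (c - 2)*(c + 2*sqrt(2))*(c + 6*sqrt(2))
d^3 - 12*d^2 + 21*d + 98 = (d - 7)^2*(d + 2)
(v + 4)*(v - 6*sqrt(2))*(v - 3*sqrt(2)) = v^3 - 9*sqrt(2)*v^2 + 4*v^2 - 36*sqrt(2)*v + 36*v + 144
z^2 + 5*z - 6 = (z - 1)*(z + 6)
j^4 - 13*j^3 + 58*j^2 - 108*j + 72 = (j - 6)*(j - 3)*(j - 2)^2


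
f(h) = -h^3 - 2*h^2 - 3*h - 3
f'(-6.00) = -87.00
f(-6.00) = 159.00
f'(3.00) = -42.00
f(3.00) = -57.00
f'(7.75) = -214.19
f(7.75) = -611.86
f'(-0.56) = -1.70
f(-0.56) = -1.77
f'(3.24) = -47.45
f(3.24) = -67.73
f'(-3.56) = -26.78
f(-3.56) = 27.45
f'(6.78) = -168.03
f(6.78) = -426.94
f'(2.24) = -27.01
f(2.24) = -30.99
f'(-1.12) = -2.28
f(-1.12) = -0.74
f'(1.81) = -20.07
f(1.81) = -20.91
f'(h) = -3*h^2 - 4*h - 3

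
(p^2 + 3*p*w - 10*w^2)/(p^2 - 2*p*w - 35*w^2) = (p - 2*w)/(p - 7*w)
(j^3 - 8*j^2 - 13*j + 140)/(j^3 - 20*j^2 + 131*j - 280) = (j + 4)/(j - 8)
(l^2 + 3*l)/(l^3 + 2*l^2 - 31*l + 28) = l*(l + 3)/(l^3 + 2*l^2 - 31*l + 28)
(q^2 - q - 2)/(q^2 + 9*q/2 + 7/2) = 2*(q - 2)/(2*q + 7)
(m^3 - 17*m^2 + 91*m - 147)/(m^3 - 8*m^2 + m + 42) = (m - 7)/(m + 2)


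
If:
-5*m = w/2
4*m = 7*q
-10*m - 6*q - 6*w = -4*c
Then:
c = 163*w/140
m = -w/10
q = -2*w/35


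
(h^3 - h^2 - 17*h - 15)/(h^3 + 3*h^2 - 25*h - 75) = (h + 1)/(h + 5)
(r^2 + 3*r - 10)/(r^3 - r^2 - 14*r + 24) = (r + 5)/(r^2 + r - 12)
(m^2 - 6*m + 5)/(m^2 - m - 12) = (-m^2 + 6*m - 5)/(-m^2 + m + 12)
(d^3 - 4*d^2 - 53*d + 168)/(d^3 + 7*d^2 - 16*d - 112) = (d^2 - 11*d + 24)/(d^2 - 16)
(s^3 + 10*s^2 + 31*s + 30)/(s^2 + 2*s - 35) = (s^3 + 10*s^2 + 31*s + 30)/(s^2 + 2*s - 35)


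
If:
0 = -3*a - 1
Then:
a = -1/3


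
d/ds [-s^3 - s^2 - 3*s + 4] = -3*s^2 - 2*s - 3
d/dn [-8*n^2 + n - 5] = 1 - 16*n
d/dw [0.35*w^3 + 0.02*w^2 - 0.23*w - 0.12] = 1.05*w^2 + 0.04*w - 0.23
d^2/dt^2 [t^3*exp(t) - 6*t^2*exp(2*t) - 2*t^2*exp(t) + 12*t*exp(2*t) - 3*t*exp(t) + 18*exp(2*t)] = (t^3 - 24*t^2*exp(t) + 4*t^2 - 5*t + 108*exp(t) - 10)*exp(t)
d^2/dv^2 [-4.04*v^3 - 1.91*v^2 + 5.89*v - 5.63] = -24.24*v - 3.82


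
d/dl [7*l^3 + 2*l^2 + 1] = l*(21*l + 4)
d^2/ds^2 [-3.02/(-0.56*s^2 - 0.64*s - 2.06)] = (-1.894144*s^2 - 2.164736*s + 3.02*(1.12*s + 0.64)*(2.24*s + 1.28) - 6.967744)/(0.56*s^2 + 0.64*s + 2.06)^3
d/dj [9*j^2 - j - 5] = 18*j - 1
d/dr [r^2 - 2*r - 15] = 2*r - 2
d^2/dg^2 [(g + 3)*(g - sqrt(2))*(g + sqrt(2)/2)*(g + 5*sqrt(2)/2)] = 12*g^2 + 12*sqrt(2)*g + 18*g - 7 + 12*sqrt(2)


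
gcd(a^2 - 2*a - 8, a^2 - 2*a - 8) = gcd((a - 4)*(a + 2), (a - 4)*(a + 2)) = a^2 - 2*a - 8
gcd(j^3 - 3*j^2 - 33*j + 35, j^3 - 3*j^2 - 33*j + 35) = j^3 - 3*j^2 - 33*j + 35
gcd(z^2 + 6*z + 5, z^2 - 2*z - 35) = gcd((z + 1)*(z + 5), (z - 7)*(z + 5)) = z + 5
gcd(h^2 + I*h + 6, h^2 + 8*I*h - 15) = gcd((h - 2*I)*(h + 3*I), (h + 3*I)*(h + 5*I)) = h + 3*I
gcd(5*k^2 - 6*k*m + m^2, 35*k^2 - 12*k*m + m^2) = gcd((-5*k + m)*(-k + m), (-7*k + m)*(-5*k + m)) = 5*k - m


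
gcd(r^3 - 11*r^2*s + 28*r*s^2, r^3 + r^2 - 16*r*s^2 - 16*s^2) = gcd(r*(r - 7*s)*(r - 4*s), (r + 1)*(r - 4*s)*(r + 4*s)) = r - 4*s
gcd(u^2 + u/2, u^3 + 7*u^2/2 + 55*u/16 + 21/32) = 1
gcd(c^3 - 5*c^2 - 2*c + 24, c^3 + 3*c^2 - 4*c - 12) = c + 2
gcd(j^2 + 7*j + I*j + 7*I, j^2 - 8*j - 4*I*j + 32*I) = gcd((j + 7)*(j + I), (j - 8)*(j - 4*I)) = 1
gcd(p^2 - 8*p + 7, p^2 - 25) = 1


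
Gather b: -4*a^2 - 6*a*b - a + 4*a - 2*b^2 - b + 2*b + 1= -4*a^2 + 3*a - 2*b^2 + b*(1 - 6*a) + 1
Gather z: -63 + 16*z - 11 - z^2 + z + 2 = -z^2 + 17*z - 72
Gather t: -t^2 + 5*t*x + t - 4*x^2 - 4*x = -t^2 + t*(5*x + 1) - 4*x^2 - 4*x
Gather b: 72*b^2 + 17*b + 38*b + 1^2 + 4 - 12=72*b^2 + 55*b - 7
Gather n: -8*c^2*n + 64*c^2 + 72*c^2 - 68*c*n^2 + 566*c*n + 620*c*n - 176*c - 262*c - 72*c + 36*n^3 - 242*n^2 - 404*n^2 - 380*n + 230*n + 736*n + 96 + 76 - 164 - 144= 136*c^2 - 510*c + 36*n^3 + n^2*(-68*c - 646) + n*(-8*c^2 + 1186*c + 586) - 136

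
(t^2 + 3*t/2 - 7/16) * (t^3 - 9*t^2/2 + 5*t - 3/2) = t^5 - 3*t^4 - 35*t^3/16 + 255*t^2/32 - 71*t/16 + 21/32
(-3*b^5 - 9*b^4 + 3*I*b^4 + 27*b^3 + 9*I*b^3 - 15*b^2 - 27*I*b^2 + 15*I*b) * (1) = -3*b^5 - 9*b^4 + 3*I*b^4 + 27*b^3 + 9*I*b^3 - 15*b^2 - 27*I*b^2 + 15*I*b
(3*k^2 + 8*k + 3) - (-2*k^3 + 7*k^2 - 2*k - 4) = 2*k^3 - 4*k^2 + 10*k + 7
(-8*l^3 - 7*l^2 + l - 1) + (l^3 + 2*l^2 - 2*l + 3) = -7*l^3 - 5*l^2 - l + 2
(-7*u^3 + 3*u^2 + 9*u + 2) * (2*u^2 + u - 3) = -14*u^5 - u^4 + 42*u^3 + 4*u^2 - 25*u - 6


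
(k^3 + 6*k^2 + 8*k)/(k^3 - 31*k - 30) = k*(k^2 + 6*k + 8)/(k^3 - 31*k - 30)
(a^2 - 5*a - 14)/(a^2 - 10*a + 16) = (a^2 - 5*a - 14)/(a^2 - 10*a + 16)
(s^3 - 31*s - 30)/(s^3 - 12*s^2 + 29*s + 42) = (s + 5)/(s - 7)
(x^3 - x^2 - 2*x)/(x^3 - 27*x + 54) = x*(x^2 - x - 2)/(x^3 - 27*x + 54)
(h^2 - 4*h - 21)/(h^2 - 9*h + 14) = (h + 3)/(h - 2)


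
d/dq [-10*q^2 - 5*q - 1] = -20*q - 5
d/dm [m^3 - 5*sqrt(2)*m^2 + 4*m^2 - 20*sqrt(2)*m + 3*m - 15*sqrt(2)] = 3*m^2 - 10*sqrt(2)*m + 8*m - 20*sqrt(2) + 3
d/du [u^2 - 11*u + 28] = 2*u - 11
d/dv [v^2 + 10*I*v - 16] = 2*v + 10*I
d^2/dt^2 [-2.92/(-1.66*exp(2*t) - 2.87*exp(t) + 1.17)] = (2.92*(3.32*exp(t) + 2.87)*(6.64*exp(t) + 5.74)*exp(t) - (19.3888*exp(t) + 8.3804)*(1.66*exp(2*t) + 2.87*exp(t) - 1.17))*exp(t)/(1.66*exp(2*t) + 2.87*exp(t) - 1.17)^3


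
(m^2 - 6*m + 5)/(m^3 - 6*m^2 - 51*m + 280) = (m - 1)/(m^2 - m - 56)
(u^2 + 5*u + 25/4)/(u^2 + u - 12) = (u^2 + 5*u + 25/4)/(u^2 + u - 12)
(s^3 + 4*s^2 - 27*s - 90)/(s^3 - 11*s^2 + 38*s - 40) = (s^2 + 9*s + 18)/(s^2 - 6*s + 8)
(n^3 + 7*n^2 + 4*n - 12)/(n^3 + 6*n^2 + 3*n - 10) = (n + 6)/(n + 5)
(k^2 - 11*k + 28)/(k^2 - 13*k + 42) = (k - 4)/(k - 6)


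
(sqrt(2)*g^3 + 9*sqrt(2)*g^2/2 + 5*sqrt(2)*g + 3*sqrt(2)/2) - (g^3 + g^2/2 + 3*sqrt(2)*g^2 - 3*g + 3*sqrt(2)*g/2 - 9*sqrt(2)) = -g^3 + sqrt(2)*g^3 - g^2/2 + 3*sqrt(2)*g^2/2 + 3*g + 7*sqrt(2)*g/2 + 21*sqrt(2)/2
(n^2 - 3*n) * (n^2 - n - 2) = n^4 - 4*n^3 + n^2 + 6*n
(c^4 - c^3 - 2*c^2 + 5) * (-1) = -c^4 + c^3 + 2*c^2 - 5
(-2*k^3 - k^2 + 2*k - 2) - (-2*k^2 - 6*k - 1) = -2*k^3 + k^2 + 8*k - 1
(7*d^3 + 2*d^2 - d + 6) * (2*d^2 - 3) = 14*d^5 + 4*d^4 - 23*d^3 + 6*d^2 + 3*d - 18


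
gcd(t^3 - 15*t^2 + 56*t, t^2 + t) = t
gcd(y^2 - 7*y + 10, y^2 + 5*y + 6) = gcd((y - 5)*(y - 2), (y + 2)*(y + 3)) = 1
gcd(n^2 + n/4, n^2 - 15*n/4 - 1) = n + 1/4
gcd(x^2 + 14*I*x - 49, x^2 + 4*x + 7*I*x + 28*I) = x + 7*I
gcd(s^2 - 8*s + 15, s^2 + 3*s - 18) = s - 3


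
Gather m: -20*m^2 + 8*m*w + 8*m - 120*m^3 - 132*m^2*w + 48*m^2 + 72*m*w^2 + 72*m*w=-120*m^3 + m^2*(28 - 132*w) + m*(72*w^2 + 80*w + 8)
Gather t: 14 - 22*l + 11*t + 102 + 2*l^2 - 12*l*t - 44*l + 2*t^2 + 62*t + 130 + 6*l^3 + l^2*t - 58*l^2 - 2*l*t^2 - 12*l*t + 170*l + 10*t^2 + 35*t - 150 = 6*l^3 - 56*l^2 + 104*l + t^2*(12 - 2*l) + t*(l^2 - 24*l + 108) + 96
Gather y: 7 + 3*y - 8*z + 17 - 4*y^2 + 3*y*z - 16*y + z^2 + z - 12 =-4*y^2 + y*(3*z - 13) + z^2 - 7*z + 12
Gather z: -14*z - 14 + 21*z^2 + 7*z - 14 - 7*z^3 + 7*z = -7*z^3 + 21*z^2 - 28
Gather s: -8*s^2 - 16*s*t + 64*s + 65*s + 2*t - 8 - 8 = -8*s^2 + s*(129 - 16*t) + 2*t - 16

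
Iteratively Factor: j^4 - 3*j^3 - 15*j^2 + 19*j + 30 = (j - 5)*(j^3 + 2*j^2 - 5*j - 6) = (j - 5)*(j + 1)*(j^2 + j - 6) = (j - 5)*(j - 2)*(j + 1)*(j + 3)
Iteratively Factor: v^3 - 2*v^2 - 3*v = (v + 1)*(v^2 - 3*v) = v*(v + 1)*(v - 3)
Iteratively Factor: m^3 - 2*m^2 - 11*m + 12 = (m + 3)*(m^2 - 5*m + 4) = (m - 4)*(m + 3)*(m - 1)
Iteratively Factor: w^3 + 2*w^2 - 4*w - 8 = (w - 2)*(w^2 + 4*w + 4) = (w - 2)*(w + 2)*(w + 2)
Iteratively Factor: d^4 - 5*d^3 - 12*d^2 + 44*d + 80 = (d + 2)*(d^3 - 7*d^2 + 2*d + 40) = (d + 2)^2*(d^2 - 9*d + 20) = (d - 5)*(d + 2)^2*(d - 4)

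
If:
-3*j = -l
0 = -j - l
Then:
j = 0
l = 0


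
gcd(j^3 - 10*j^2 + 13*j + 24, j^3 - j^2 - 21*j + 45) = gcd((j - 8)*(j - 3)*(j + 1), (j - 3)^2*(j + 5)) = j - 3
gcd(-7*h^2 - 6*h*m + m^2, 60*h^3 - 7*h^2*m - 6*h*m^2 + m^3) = 1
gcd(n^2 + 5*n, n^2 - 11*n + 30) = 1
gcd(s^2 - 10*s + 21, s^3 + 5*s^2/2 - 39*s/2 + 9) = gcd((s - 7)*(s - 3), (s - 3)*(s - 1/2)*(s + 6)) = s - 3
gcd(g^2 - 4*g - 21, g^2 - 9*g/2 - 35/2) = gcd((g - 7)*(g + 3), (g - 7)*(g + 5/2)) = g - 7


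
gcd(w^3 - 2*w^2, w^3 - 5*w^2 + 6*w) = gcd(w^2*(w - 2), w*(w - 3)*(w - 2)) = w^2 - 2*w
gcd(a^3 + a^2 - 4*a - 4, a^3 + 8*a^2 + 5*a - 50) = a - 2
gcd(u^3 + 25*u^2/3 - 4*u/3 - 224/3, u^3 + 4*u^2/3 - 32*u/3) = u^2 + 4*u/3 - 32/3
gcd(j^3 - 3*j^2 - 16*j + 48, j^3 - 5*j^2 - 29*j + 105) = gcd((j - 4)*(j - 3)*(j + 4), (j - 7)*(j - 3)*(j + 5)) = j - 3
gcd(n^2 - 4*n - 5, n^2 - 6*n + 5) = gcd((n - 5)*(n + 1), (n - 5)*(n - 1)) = n - 5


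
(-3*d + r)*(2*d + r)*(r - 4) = -6*d^2*r + 24*d^2 - d*r^2 + 4*d*r + r^3 - 4*r^2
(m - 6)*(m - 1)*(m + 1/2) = m^3 - 13*m^2/2 + 5*m/2 + 3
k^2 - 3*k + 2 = (k - 2)*(k - 1)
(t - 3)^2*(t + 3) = t^3 - 3*t^2 - 9*t + 27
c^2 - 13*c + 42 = (c - 7)*(c - 6)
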